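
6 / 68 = 3 / 34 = 0.09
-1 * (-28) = 28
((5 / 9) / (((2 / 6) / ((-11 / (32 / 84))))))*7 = -2695 / 8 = -336.88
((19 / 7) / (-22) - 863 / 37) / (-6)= 44535 / 11396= 3.91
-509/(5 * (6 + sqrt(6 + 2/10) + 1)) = -3563/214 + 509 * sqrt(155)/1070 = -10.73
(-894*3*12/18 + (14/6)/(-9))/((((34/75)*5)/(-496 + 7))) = 39350645/102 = 385790.64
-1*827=-827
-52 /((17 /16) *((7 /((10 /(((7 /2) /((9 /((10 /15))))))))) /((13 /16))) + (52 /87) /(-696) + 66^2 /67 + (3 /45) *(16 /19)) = -97702317180 /122705709661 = -0.80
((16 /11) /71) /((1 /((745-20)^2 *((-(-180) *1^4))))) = 1513800000 /781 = 1938284.25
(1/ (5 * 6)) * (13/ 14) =13/ 420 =0.03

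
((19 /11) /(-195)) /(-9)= 0.00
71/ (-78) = -71/ 78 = -0.91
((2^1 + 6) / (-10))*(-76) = 304 / 5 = 60.80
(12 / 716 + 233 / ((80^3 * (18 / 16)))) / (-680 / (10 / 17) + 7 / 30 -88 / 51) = -30085019 / 2028815212800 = -0.00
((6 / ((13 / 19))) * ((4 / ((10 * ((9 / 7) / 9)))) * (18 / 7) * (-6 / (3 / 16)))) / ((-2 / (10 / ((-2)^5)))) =-4104 / 13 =-315.69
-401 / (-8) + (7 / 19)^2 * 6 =147113 / 2888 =50.94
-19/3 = -6.33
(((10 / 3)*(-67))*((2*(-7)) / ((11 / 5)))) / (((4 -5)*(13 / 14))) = -656600 / 429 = -1530.54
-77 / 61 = -1.26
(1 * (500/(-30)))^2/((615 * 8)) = 125/2214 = 0.06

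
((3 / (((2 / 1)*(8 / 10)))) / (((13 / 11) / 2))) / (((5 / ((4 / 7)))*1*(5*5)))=33 / 2275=0.01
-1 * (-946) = 946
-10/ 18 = -5/ 9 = -0.56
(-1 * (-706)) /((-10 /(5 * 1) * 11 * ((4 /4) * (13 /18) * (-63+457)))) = -3177 /28171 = -0.11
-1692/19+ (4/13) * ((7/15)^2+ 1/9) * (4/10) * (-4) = -24790492/277875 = -89.21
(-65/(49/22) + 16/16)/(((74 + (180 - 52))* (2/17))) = -23477/19796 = -1.19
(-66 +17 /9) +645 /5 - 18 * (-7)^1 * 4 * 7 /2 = 16460 /9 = 1828.89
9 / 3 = 3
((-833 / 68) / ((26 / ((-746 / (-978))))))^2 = 334048729 / 2586332736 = 0.13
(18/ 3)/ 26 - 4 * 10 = -517/ 13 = -39.77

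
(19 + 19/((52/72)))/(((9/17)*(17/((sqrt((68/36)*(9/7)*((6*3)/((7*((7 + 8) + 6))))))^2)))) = 20026/13377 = 1.50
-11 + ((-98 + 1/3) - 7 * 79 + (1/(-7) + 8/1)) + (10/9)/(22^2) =-653.81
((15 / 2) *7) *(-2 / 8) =-105 / 8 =-13.12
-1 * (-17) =17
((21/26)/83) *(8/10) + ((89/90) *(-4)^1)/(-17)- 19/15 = -847063/825435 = -1.03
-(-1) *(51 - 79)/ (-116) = 7/ 29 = 0.24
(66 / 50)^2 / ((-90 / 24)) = -1452 / 3125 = -0.46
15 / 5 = 3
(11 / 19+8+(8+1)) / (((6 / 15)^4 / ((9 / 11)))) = 561.83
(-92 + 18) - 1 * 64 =-138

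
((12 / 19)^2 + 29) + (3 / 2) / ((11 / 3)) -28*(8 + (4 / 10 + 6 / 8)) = -8990027 / 39710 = -226.39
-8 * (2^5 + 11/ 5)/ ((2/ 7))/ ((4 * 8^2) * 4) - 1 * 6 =-8877/ 1280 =-6.94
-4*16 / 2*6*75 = -14400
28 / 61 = 0.46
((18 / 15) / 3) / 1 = 2 / 5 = 0.40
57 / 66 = 19 / 22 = 0.86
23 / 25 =0.92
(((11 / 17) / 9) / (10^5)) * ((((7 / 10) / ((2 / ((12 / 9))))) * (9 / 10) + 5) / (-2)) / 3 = -2981 / 4590000000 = -0.00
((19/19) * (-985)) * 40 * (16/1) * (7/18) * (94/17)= -207401600/153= -1355566.01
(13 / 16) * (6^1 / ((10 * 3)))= 13 / 80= 0.16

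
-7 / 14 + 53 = 105 / 2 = 52.50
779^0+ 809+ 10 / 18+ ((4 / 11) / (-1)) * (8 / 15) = 401129 / 495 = 810.36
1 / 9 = 0.11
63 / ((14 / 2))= 9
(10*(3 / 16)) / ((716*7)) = 15 / 40096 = 0.00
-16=-16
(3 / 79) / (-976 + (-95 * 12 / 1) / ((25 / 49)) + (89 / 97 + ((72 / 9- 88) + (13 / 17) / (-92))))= -2275620 / 197121616939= -0.00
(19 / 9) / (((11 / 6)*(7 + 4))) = 38 / 363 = 0.10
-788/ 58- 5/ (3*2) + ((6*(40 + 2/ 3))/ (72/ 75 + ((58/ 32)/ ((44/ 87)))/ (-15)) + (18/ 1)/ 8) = 1440704815/ 4416468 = 326.21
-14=-14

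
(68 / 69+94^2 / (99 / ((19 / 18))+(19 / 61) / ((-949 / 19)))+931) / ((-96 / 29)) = -211814233943993 / 683274469536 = -310.00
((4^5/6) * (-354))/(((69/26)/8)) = -12566528/69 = -182123.59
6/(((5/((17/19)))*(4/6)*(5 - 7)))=-153/190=-0.81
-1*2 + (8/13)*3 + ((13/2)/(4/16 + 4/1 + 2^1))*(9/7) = 2692/2275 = 1.18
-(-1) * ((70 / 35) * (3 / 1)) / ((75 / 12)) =0.96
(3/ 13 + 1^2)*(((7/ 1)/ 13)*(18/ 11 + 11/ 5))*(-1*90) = -425376/ 1859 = -228.82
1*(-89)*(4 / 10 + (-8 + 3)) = 2047 / 5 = 409.40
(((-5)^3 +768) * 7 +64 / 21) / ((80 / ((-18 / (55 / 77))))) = -56751 / 40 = -1418.78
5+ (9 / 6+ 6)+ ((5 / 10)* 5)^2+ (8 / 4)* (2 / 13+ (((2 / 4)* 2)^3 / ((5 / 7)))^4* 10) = 623283 / 6500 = 95.89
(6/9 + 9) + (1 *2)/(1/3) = 47/3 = 15.67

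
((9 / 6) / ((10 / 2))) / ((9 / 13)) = 13 / 30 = 0.43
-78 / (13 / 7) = -42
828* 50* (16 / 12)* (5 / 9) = 30666.67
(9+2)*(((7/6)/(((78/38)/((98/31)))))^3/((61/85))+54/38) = 5781520709968256/55300123691397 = 104.55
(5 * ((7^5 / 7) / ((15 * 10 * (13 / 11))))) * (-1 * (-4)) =270.88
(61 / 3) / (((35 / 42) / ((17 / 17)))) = 122 / 5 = 24.40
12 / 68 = 3 / 17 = 0.18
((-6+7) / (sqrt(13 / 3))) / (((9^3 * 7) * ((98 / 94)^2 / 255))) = 187765 * sqrt(39) / 53093313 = 0.02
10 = 10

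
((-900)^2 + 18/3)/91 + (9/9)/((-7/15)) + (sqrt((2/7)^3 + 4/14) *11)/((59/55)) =605 *sqrt(742)/2891 + 809811/91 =8904.72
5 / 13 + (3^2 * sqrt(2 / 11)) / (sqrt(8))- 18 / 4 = -107 / 26 + 9 * sqrt(11) / 22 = -2.76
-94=-94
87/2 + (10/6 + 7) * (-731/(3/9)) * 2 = -75937/2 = -37968.50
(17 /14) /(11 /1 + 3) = 17 /196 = 0.09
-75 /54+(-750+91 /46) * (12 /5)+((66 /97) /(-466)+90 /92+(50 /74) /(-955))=-1795.66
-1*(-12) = 12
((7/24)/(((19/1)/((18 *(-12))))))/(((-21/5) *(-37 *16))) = -15/11248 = -0.00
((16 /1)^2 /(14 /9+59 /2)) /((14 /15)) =8.83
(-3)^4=81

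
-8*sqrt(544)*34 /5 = -1088*sqrt(34) /5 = -1268.82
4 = 4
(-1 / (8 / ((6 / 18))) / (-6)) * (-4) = -1 / 36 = -0.03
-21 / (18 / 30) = -35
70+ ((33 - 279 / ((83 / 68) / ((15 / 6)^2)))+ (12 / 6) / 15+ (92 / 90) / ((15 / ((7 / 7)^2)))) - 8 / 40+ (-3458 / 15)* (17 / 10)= -96224038 / 56025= -1717.52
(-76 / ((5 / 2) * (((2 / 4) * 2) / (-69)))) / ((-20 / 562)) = -1473564 / 25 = -58942.56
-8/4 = -2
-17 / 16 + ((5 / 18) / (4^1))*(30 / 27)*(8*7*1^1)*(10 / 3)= 51869 / 3888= 13.34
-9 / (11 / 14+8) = -42 / 41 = -1.02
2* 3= 6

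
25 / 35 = 5 / 7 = 0.71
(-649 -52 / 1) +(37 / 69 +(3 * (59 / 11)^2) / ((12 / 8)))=-5367794 / 8349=-642.93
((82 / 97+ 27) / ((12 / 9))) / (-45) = -2701 / 5820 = -0.46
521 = 521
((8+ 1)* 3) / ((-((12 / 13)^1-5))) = 351 / 53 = 6.62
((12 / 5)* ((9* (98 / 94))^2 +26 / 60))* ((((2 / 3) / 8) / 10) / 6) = 5863147 / 19881000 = 0.29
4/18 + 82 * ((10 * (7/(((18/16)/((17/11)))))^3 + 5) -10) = 707099547592/970299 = 728743.97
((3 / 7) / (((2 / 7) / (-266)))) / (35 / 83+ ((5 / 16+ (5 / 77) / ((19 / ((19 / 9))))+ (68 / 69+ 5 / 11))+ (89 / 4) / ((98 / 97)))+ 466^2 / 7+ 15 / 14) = -59119408656 / 4600284409601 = -0.01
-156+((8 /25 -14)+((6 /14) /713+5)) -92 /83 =-1716952676 /10356325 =-165.79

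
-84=-84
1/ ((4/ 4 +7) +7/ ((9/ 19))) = 9/ 205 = 0.04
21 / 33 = 7 / 11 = 0.64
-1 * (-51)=51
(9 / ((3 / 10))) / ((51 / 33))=330 / 17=19.41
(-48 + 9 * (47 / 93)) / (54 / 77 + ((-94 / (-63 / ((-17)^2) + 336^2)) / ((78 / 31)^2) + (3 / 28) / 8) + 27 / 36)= -23529626434458144 / 793078745440769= -29.67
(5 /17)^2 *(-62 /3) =-1550 /867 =-1.79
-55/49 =-1.12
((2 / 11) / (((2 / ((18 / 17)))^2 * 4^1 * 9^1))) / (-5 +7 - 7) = -9 / 31790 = -0.00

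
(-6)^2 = 36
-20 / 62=-10 / 31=-0.32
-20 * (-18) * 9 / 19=3240 / 19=170.53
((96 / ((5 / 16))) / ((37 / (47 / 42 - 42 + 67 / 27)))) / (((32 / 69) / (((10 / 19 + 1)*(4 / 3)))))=-61961632 / 44289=-1399.03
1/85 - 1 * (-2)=171/85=2.01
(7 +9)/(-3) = -16/3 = -5.33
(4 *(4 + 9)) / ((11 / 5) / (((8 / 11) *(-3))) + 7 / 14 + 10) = 6240 / 1139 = 5.48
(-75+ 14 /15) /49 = -1111 /735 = -1.51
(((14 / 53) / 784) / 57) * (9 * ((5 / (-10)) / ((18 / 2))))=-1 / 338352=-0.00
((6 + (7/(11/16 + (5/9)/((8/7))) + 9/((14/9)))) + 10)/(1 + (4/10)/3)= 984855/40222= 24.49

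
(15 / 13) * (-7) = -105 / 13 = -8.08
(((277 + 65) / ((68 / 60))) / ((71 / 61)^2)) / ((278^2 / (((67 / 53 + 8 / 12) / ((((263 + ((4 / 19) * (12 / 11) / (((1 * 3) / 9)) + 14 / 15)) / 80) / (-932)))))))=-114150445054668000 / 72800627180227051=-1.57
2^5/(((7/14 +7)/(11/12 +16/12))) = 48/5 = 9.60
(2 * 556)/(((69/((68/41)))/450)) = 11342400/943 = 12028.00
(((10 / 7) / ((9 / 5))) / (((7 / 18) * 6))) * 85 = 4250 / 147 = 28.91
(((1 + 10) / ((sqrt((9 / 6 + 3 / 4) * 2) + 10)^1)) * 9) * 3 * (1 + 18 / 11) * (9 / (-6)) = -23490 / 191 + 7047 * sqrt(2) / 382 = -96.90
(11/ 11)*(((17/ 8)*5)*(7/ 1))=595/ 8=74.38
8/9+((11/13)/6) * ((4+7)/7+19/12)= 971/728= 1.33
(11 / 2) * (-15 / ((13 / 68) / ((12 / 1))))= -5178.46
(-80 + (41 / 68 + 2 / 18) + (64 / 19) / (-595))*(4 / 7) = -32270099 / 712215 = -45.31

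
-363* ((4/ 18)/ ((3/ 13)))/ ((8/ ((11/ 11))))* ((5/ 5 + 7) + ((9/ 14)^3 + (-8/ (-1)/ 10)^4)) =-2600359333/ 6860000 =-379.06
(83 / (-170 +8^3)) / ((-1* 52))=-83 / 17784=-0.00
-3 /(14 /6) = -9 /7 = -1.29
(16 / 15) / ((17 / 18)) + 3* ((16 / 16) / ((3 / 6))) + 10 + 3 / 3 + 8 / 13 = 20713 / 1105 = 18.74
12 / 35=0.34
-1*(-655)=655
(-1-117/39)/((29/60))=-240/29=-8.28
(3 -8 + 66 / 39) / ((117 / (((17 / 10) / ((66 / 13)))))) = -0.01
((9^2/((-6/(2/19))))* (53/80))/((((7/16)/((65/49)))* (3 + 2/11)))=-204633/228095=-0.90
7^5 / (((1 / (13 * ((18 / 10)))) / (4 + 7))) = 21630609 / 5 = 4326121.80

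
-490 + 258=-232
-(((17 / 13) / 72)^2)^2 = -83521 / 767544201216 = -0.00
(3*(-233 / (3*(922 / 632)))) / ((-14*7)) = 36814 / 22589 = 1.63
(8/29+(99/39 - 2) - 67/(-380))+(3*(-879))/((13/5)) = -145156781/143260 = -1013.24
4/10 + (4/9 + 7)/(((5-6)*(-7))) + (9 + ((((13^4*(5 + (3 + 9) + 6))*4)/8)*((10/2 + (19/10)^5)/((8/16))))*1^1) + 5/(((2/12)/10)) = 123167482688011/6300000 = 19550394.08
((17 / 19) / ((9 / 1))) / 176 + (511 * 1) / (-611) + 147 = 2687763763 / 18388656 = 146.16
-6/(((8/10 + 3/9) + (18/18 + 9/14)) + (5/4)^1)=-2520/1691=-1.49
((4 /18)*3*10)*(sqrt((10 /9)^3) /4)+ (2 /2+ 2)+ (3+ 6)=50*sqrt(10) /81+ 12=13.95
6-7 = -1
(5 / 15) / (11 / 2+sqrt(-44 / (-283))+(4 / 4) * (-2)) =3962 / 41073 - 8 * sqrt(3113) / 41073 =0.09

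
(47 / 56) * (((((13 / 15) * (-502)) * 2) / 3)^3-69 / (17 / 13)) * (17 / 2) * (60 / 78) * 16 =-273316315296718 / 127575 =-2142397141.26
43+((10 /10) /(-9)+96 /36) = 410 /9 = 45.56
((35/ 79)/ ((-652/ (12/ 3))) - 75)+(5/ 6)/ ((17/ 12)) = -16290000/ 218909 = -74.41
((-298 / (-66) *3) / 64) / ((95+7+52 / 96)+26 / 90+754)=6705 / 27144392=0.00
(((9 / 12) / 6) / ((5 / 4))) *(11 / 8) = 11 / 80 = 0.14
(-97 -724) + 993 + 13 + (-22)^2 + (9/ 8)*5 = 5397/ 8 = 674.62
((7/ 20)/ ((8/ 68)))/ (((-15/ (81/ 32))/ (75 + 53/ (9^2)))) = -45577/ 1200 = -37.98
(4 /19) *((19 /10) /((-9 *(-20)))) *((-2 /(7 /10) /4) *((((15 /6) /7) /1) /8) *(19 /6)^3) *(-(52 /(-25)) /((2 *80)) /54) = -89167 /164602368000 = -0.00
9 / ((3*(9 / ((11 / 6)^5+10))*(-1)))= -10.24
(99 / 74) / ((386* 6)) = 33 / 57128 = 0.00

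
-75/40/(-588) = 5/1568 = 0.00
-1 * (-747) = 747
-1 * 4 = -4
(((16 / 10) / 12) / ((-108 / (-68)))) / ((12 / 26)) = 221 / 1215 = 0.18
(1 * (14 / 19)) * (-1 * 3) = -42 / 19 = -2.21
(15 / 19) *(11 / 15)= 11 / 19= 0.58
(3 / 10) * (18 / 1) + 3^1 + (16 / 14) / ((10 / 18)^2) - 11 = 193 / 175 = 1.10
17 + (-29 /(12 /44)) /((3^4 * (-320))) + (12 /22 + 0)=15011189 /855360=17.55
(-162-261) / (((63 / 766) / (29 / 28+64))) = -32779821 / 98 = -334487.97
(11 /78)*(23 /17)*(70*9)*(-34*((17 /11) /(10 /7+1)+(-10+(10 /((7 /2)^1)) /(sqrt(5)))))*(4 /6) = 331660 /13 - 20240*sqrt(5) /13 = 22030.92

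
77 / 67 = 1.15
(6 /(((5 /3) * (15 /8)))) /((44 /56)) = 672 /275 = 2.44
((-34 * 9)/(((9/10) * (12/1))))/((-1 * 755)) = 17/453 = 0.04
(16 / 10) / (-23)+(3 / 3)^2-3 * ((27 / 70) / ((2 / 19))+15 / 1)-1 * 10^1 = -209501 / 3220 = -65.06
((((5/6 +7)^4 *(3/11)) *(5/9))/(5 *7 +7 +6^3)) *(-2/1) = -24398405/5517072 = -4.42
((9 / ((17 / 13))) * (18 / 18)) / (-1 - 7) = -117 / 136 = -0.86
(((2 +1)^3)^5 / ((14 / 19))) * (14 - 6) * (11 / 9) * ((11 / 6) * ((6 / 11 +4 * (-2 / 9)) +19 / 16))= 2357177031 / 8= 294647128.88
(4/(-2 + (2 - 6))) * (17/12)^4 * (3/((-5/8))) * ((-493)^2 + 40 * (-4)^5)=5626225123/2160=2604733.85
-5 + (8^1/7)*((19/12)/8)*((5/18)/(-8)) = -60575/12096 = -5.01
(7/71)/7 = 1/71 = 0.01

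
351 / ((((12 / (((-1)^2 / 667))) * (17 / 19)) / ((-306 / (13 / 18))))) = -20.77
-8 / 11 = -0.73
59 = 59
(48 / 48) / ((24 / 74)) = 37 / 12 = 3.08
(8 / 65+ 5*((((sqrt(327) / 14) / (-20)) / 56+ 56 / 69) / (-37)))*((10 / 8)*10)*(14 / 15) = 5*sqrt(327) / 49728+ 15568 / 99567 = 0.16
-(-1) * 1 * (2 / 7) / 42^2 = 0.00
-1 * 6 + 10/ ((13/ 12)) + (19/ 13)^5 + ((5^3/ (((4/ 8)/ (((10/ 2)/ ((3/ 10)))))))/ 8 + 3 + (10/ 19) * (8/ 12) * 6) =22680639755/ 42327402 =535.84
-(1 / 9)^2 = -0.01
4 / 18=2 / 9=0.22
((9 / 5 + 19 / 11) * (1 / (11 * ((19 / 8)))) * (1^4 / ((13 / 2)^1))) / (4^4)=0.00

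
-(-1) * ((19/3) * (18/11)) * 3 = 342/11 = 31.09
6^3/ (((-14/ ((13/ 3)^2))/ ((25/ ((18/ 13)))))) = -109850/ 21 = -5230.95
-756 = -756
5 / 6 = 0.83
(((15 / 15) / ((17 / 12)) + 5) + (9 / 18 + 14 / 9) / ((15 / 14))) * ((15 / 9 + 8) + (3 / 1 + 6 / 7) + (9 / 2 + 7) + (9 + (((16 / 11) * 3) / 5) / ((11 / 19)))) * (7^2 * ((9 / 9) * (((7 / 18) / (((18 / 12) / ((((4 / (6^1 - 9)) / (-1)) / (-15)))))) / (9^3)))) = -1548209076596 / 3689462712375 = -0.42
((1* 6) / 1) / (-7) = -6 / 7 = -0.86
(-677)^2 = 458329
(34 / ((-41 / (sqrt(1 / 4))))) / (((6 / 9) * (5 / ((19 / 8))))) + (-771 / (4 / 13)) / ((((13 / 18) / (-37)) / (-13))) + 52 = -5473591169 / 3280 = -1668777.80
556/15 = 37.07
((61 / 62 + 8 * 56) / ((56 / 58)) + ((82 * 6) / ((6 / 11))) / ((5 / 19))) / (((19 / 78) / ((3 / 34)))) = 3953188161 / 2803640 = 1410.02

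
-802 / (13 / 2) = -1604 / 13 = -123.38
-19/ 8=-2.38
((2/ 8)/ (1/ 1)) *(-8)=-2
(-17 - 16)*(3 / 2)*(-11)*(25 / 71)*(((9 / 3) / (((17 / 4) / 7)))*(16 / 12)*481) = 733332600 / 1207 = 607566.36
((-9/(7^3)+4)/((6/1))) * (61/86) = 83143/176988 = 0.47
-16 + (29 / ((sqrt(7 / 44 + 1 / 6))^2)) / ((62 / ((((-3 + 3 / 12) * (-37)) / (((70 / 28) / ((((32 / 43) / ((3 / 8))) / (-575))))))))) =-2669911248 / 164792125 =-16.20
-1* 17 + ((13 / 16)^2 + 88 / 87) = -15.33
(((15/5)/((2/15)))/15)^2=9/4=2.25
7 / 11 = 0.64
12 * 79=948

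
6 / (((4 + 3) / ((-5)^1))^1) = -30 / 7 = -4.29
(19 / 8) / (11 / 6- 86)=-57 / 2020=-0.03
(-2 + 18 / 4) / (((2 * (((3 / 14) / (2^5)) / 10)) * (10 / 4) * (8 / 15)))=1400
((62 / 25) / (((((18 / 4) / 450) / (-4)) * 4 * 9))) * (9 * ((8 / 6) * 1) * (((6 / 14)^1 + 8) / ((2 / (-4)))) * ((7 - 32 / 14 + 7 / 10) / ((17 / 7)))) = 22182112 / 1785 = 12426.95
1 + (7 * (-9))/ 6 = -19/ 2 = -9.50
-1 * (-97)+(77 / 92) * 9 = 9617 / 92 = 104.53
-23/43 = -0.53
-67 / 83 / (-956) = 67 / 79348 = 0.00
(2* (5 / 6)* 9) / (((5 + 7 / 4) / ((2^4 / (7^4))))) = 320 / 21609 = 0.01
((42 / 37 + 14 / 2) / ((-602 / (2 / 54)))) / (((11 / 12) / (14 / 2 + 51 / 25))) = -452 / 91575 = -0.00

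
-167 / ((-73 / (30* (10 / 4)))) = 12525 / 73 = 171.58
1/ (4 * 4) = 1/ 16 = 0.06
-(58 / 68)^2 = -841 / 1156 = -0.73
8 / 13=0.62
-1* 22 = -22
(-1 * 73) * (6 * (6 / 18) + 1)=-219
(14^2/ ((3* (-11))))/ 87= -196/ 2871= -0.07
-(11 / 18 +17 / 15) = -157 / 90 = -1.74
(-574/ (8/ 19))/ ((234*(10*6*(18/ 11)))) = -59983/ 1010880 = -0.06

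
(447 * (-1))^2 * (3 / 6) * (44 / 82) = 2197899 / 41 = 53607.29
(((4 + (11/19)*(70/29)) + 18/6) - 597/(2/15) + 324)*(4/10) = -4567903/2755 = -1658.04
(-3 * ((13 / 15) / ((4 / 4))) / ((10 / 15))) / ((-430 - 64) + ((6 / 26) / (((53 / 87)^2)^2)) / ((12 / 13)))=615457518 / 77671503475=0.01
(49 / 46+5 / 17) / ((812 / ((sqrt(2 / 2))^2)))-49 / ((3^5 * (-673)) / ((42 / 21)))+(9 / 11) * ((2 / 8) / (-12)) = -33748194583 / 2284582264272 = -0.01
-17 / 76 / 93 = -17 / 7068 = -0.00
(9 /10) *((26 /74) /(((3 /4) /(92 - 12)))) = 1248 /37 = 33.73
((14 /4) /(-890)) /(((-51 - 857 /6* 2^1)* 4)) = 21 /7191200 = 0.00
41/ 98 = 0.42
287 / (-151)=-287 / 151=-1.90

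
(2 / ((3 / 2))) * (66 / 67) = 88 / 67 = 1.31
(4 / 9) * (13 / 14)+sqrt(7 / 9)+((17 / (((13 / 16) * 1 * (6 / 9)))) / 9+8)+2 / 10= sqrt(7) / 3+49549 / 4095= 12.98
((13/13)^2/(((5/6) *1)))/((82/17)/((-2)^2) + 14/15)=612/1091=0.56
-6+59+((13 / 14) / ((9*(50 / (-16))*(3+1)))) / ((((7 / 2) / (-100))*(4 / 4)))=23477 / 441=53.24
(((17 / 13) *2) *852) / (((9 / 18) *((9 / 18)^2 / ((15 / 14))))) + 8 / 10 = 8690764 / 455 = 19100.58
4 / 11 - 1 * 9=-95 / 11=-8.64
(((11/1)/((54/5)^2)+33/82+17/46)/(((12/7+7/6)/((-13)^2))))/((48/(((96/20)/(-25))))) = -2818110659/13863514500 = -0.20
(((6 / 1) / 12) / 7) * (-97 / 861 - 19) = -8228 / 6027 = -1.37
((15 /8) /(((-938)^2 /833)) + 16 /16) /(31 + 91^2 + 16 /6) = 431709 /3583155712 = 0.00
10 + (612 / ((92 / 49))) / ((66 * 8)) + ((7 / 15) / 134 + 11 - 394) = -1514927857 / 4068240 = -372.38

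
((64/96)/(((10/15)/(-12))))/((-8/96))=144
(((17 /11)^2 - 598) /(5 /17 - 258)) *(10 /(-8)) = -6125865 /2120404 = -2.89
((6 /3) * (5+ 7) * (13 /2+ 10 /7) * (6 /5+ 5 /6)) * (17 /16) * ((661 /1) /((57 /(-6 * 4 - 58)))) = -1039838269 /2660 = -390916.64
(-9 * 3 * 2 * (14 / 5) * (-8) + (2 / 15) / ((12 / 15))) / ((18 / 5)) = 36293 / 108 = 336.05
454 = 454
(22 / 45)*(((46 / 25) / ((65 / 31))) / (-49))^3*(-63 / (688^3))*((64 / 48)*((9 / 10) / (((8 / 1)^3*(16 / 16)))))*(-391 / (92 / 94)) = -0.00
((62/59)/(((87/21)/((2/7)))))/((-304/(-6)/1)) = 93/65018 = 0.00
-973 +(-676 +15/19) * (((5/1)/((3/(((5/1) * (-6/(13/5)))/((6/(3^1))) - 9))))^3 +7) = 420142758870/41743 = 10064987.16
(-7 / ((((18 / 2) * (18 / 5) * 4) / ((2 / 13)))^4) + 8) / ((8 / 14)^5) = 131.30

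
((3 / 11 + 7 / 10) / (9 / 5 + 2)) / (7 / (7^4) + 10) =36701 / 1434158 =0.03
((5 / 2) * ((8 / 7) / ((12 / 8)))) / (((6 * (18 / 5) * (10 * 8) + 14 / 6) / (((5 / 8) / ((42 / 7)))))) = 0.00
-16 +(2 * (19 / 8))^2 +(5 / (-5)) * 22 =-247 / 16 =-15.44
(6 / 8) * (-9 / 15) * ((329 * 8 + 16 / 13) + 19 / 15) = -1541181 / 1300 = -1185.52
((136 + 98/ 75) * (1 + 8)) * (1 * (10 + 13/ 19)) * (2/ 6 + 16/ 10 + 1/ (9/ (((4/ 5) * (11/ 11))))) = 10012366/ 375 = 26699.64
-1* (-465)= 465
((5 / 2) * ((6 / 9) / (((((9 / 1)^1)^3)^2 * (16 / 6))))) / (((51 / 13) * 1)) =0.00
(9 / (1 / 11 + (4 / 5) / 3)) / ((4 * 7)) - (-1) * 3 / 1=6441 / 1652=3.90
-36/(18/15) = -30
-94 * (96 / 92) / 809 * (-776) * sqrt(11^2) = 19257216 / 18607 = 1034.94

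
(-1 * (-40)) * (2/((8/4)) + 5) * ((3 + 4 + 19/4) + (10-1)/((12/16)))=5700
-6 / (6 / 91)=-91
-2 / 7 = -0.29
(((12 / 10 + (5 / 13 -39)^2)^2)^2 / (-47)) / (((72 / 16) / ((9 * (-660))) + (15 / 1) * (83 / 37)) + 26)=-24700903309438714973566098048 / 13961286453705007625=-1769242640.45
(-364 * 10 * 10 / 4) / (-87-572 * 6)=9100 / 3519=2.59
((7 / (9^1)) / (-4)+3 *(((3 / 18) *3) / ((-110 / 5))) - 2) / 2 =-112 / 99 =-1.13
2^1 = 2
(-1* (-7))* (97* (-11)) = -7469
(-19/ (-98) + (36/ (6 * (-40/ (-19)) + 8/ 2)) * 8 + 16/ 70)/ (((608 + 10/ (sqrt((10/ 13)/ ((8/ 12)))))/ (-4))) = -626245776/ 5364876965 + 686673 * sqrt(195)/ 5364876965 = -0.11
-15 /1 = -15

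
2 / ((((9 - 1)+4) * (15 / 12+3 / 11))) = 22 / 201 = 0.11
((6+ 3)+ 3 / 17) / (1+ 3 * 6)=156 / 323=0.48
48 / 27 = 1.78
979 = 979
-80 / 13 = -6.15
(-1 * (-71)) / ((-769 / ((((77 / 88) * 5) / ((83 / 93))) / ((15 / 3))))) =-46221 / 510616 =-0.09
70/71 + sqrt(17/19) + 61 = sqrt(323)/19 + 4401/71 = 62.93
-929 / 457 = -2.03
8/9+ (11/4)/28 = 995/1008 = 0.99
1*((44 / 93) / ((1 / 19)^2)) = 15884 / 93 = 170.80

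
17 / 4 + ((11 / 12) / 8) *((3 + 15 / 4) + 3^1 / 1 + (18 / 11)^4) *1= 1054365 / 170368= 6.19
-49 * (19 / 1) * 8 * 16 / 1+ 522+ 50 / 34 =-2016957 / 17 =-118644.53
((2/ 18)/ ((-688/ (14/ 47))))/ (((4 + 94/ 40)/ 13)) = -455/ 4620006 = -0.00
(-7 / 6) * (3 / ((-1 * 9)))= 7 / 18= 0.39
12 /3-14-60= -70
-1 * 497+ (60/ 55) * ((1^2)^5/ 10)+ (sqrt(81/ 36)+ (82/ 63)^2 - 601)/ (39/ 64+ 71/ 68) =-337117232359/ 392712705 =-858.43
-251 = -251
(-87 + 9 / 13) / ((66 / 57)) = -969 / 13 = -74.54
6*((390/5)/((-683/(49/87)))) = -7644/19807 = -0.39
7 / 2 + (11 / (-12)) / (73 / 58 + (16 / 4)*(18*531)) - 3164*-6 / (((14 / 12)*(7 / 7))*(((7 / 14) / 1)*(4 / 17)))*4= 3680553736471 / 6652587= 553251.50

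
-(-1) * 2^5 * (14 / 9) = 49.78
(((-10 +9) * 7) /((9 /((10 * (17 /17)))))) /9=-70 /81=-0.86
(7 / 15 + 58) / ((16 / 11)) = 9647 / 240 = 40.20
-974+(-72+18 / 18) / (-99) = -96355 / 99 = -973.28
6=6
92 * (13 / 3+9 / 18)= 1334 / 3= 444.67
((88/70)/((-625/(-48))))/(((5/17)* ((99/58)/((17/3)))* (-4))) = -268192/984375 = -0.27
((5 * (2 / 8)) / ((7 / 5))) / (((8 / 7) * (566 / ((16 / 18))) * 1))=25 / 20376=0.00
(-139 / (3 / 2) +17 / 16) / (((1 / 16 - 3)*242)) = 4397 / 34122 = 0.13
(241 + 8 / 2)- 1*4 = 241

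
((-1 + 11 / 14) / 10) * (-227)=681 / 140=4.86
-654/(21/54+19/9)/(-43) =1308/215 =6.08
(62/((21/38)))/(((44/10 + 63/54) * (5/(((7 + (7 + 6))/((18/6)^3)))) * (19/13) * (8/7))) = 8060/4509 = 1.79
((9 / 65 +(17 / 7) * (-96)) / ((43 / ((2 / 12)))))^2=1248844921 / 1531156900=0.82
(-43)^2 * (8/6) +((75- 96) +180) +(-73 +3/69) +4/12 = 176068/69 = 2551.71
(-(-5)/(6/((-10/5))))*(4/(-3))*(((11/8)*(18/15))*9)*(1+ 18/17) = 1155/17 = 67.94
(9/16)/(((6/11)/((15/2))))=495/64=7.73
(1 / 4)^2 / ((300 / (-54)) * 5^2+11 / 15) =-45 / 99472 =-0.00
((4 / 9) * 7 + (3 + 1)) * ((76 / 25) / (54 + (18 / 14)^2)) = 238336 / 613575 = 0.39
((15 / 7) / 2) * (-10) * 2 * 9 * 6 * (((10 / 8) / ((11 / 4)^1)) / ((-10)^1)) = 4050 / 77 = 52.60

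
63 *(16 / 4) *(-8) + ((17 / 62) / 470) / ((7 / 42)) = -29373069 / 14570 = -2016.00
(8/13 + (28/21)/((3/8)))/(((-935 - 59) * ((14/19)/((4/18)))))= -4636/3663387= -0.00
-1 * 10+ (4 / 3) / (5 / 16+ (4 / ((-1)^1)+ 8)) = -2006 / 207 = -9.69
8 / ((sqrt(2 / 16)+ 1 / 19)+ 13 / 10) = 781280 / 123073 -144400 * sqrt(2) / 123073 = 4.69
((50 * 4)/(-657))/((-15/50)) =2000/1971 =1.01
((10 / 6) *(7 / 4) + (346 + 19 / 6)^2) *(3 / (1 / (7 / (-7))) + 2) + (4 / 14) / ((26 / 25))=-199704965 / 1638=-121920.00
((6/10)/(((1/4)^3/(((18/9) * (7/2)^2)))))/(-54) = -784/45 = -17.42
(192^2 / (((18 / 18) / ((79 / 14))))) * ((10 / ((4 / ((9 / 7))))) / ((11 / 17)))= 1033337.59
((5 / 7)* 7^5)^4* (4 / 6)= 41541163212001250 / 3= 13847054404000416.67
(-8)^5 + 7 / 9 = -294905 / 9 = -32767.22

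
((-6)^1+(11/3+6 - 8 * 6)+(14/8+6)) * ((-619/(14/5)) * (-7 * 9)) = -4076115/8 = -509514.38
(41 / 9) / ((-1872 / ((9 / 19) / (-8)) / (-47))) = -1927 / 284544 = -0.01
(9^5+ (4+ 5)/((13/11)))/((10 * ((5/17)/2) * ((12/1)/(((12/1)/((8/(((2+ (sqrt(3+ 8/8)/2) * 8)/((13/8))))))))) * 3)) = 8701008/845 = 10297.05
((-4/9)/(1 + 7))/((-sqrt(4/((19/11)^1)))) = 0.04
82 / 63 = 1.30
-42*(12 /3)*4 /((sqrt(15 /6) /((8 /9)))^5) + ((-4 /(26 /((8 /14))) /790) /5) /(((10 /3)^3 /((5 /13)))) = -29360128*sqrt(10) /2460375 - 27 /116821250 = -37.74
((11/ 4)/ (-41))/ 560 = -11/ 91840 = -0.00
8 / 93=0.09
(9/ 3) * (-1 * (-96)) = 288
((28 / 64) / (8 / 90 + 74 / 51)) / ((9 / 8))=595 / 2356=0.25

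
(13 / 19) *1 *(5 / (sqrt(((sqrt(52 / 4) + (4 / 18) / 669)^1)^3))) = 1174095 *sqrt(669) / (19 *(2 + 6021 *sqrt(13))^(3 / 2)) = 0.50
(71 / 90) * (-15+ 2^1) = -923 / 90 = -10.26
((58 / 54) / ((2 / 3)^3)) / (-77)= -29 / 616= -0.05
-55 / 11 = -5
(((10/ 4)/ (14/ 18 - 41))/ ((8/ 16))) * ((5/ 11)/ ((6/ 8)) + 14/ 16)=-5865/ 31856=-0.18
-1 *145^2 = -21025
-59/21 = -2.81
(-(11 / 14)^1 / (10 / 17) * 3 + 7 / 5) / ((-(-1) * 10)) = -73 / 280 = -0.26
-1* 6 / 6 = -1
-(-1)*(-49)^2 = 2401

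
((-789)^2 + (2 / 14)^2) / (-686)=-15251765 / 16807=-907.47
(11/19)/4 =11/76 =0.14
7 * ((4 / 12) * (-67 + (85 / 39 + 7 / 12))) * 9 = -70147 / 52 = -1348.98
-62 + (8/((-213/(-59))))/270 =-1782574/28755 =-61.99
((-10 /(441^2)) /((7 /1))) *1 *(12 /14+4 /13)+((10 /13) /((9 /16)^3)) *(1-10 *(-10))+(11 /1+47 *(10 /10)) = 551376852734 /1114959573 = 494.53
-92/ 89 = -1.03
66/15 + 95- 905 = -4028/5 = -805.60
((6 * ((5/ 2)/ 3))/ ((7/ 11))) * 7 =55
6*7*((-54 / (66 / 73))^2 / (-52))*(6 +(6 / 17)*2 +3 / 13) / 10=-13896076257 / 6952660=-1998.67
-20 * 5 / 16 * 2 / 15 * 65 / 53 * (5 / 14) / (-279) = 0.00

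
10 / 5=2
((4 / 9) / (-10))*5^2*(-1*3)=10 / 3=3.33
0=0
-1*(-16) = 16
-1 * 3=-3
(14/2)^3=343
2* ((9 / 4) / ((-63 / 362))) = -181 / 7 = -25.86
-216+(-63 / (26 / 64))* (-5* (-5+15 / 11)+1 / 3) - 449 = -38899 / 11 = -3536.27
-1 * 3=-3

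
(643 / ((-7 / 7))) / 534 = -643 / 534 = -1.20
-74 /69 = -1.07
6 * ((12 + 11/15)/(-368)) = -191/920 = -0.21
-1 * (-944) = 944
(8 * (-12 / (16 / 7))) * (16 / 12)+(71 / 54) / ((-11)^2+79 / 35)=-13043051 / 232956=-55.99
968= 968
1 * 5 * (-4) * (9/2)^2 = -405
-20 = -20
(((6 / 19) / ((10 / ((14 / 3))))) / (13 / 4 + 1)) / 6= 28 / 4845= 0.01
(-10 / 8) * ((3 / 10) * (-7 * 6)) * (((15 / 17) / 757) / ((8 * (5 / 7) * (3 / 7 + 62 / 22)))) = 101871 / 102952000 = 0.00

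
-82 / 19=-4.32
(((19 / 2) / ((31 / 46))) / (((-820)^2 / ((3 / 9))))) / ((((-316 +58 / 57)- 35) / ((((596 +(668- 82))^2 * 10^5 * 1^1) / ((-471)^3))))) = 322231127000 / 12068985056279181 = 0.00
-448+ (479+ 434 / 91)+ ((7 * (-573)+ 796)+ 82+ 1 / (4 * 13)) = -161055 / 52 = -3097.21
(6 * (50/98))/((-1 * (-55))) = 30/539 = 0.06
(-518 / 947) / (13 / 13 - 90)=518 / 84283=0.01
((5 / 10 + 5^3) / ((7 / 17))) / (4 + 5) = 4267 / 126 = 33.87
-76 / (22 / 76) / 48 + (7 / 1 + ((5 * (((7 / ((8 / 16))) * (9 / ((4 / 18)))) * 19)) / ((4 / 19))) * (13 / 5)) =87810925 / 132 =665234.28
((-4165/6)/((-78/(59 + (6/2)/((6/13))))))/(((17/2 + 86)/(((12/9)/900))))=15589/1705860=0.01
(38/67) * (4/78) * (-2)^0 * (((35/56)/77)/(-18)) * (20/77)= -475/139432293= -0.00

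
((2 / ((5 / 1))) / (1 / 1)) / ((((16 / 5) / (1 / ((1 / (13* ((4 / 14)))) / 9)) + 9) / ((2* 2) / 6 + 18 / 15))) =2184 / 26605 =0.08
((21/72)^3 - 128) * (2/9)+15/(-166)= -147304267/5163264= -28.53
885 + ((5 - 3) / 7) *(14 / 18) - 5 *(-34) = 9497 / 9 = 1055.22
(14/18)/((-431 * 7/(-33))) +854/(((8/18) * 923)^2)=119690743/8812353576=0.01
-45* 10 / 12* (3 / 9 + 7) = -275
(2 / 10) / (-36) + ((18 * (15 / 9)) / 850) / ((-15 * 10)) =-443 / 76500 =-0.01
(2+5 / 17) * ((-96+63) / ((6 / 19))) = -8151 / 34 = -239.74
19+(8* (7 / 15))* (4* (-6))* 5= -429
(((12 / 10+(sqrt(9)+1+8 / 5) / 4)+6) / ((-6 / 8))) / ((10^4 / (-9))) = 129 / 12500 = 0.01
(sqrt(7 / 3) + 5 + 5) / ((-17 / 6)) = -60 / 17 - 2 * sqrt(21) / 17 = -4.07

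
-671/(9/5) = -3355/9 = -372.78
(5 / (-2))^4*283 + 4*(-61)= 172971 / 16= 10810.69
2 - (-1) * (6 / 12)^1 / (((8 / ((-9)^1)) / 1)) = 23 / 16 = 1.44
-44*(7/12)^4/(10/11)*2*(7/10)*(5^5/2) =-254205875/20736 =-12259.16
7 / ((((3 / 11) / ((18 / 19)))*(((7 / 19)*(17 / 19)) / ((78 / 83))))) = 97812 / 1411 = 69.32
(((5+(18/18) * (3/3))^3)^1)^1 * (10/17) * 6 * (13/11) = 168480/187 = 900.96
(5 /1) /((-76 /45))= -225 /76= -2.96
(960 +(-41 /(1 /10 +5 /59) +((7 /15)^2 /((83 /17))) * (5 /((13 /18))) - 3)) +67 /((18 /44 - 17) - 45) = 23403856979 /31872581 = 734.29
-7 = -7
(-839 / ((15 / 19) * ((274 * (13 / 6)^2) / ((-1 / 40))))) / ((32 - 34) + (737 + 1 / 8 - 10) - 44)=95646 / 3154017425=0.00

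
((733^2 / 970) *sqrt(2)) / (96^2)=537289 *sqrt(2) / 8939520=0.08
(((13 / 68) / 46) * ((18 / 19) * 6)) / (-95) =-351 / 1411510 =-0.00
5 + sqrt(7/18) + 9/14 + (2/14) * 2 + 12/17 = sqrt(14)/6 + 1579/238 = 7.26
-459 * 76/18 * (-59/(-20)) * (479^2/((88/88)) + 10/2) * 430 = -564059262438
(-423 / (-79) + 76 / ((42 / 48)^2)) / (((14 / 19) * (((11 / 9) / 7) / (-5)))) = -346260465 / 85162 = -4065.90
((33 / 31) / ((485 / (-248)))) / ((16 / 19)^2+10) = -47652 / 937505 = -0.05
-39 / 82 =-0.48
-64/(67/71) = -4544/67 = -67.82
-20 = -20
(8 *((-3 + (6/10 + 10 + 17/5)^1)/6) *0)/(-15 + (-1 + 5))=0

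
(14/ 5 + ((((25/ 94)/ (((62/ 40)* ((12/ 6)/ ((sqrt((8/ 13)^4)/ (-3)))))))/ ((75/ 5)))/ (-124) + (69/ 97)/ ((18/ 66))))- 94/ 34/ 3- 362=-202503876438548/ 566423312715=-357.51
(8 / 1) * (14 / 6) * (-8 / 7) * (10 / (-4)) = 160 / 3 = 53.33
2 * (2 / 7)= 4 / 7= 0.57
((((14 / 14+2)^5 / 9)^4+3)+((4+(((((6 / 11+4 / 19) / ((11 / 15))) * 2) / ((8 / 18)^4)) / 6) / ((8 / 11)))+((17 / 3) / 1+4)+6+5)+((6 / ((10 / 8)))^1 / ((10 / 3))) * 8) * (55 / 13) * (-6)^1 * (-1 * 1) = 8531089141849 / 632320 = 13491727.51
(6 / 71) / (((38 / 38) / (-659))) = -3954 / 71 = -55.69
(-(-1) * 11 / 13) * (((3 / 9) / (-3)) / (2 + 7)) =-11 / 1053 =-0.01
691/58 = 11.91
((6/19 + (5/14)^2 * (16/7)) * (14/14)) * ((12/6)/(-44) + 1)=5937/10241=0.58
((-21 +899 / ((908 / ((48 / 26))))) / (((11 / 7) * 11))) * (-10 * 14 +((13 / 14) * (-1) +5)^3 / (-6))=46961795427 / 279943664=167.75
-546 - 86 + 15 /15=-631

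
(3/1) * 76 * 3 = 684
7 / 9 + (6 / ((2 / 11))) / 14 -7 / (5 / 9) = -5963 / 630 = -9.47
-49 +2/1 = -47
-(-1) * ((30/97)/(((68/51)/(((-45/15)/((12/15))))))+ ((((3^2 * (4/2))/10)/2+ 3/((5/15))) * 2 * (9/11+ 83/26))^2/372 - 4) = 79215191/6557200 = 12.08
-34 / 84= -17 / 42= -0.40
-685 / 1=-685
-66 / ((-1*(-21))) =-22 / 7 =-3.14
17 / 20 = 0.85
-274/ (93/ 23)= -6302/ 93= -67.76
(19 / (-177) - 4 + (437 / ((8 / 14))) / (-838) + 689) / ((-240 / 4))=-405808109 / 35598240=-11.40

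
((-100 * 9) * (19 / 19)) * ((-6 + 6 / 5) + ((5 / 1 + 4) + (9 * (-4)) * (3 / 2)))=44820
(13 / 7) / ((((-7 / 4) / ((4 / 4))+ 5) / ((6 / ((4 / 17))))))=102 / 7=14.57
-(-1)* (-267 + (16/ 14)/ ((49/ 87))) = -90885/ 343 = -264.97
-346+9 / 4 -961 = -1304.75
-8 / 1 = -8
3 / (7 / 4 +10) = 12 / 47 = 0.26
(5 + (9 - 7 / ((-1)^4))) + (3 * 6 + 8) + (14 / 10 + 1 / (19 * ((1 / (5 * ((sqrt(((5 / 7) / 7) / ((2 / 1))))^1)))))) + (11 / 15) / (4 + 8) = 5 * sqrt(10) / 266 + 6203 / 180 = 34.52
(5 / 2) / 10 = 1 / 4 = 0.25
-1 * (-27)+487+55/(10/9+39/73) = 591769/1081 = 547.43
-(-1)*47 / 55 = 47 / 55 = 0.85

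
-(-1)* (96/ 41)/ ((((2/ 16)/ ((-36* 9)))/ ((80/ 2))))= -9953280/ 41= -242762.93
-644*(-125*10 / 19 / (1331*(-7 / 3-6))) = -96600 / 25289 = -3.82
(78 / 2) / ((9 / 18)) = 78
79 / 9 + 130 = 1249 / 9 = 138.78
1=1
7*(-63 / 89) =-441 / 89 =-4.96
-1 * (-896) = 896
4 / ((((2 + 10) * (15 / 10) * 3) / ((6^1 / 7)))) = 4 / 63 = 0.06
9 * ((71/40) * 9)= 5751/40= 143.78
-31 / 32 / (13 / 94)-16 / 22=-17691 / 2288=-7.73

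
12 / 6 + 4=6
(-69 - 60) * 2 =-258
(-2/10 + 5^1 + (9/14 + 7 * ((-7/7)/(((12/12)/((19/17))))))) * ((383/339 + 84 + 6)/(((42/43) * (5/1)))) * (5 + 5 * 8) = -3763354367/1882580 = -1999.04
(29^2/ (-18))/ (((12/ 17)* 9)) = -14297/ 1944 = -7.35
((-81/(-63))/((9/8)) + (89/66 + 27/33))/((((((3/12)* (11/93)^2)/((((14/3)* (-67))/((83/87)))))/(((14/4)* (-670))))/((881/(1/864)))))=5559359162042286720/10043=553555627008093.87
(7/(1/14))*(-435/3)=-14210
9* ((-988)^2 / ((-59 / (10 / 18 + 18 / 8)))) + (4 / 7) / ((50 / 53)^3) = -5391661591257 / 12906250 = -417755.86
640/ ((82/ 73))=23360/ 41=569.76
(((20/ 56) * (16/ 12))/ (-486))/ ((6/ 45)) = -25/ 3402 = -0.01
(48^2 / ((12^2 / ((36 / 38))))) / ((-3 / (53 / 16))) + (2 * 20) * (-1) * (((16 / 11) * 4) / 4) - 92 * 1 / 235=-3698858 / 49115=-75.31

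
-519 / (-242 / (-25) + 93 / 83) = -1076925 / 22411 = -48.05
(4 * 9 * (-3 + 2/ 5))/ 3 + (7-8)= -161/ 5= -32.20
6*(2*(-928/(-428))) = 2784/107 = 26.02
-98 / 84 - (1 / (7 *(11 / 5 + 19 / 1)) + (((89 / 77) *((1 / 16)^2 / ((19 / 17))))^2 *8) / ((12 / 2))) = -2180923977175 / 1858593701888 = -1.17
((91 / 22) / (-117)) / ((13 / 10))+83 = 106786 / 1287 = 82.97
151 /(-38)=-151 /38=-3.97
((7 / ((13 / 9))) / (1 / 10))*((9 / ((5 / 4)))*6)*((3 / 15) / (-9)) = -3024 / 65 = -46.52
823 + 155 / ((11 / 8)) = 10293 / 11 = 935.73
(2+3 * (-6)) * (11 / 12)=-44 / 3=-14.67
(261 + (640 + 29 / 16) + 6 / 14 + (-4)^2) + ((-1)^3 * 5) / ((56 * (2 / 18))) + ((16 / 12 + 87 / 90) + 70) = 79259 / 80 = 990.74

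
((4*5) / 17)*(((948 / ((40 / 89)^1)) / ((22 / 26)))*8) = 4387344 / 187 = 23461.73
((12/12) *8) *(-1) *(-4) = 32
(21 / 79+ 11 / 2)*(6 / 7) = 2733 / 553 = 4.94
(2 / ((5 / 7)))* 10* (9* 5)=1260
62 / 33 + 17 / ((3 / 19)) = 1205 / 11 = 109.55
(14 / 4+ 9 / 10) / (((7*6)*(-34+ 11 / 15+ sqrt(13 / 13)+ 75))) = 0.00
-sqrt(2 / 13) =-sqrt(26) / 13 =-0.39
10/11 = 0.91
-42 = -42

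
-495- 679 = -1174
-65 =-65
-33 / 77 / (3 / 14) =-2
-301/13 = -23.15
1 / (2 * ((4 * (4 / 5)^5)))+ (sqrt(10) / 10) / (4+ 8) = 0.41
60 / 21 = 20 / 7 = 2.86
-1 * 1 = -1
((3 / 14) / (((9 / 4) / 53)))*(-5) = -530 / 21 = -25.24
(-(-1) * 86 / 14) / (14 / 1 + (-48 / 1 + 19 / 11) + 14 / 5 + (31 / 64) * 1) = -3520 / 16611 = -0.21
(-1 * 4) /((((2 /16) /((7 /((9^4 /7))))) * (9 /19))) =-29792 /59049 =-0.50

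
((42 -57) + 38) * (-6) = -138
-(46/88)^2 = -529/1936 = -0.27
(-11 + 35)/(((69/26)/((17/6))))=25.62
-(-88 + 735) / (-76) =647 / 76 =8.51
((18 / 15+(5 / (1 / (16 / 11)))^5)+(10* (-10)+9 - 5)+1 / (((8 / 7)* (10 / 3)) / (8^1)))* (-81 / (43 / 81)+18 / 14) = -13504144169322 / 4406941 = -3064289.76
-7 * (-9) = 63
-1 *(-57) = 57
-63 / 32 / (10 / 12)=-189 / 80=-2.36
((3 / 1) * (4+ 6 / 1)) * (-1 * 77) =-2310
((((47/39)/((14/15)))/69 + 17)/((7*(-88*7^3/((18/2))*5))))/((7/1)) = -641163/30955804880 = -0.00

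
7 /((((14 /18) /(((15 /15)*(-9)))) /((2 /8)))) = -81 /4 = -20.25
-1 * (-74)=74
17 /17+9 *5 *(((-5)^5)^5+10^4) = -13411045074462440624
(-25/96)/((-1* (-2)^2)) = 25/384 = 0.07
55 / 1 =55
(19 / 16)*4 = 19 / 4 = 4.75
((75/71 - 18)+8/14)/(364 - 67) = -0.06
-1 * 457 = -457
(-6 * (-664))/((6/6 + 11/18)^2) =1290816/841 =1534.86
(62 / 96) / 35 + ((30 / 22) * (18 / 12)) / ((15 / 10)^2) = 17141 / 18480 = 0.93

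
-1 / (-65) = 1 / 65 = 0.02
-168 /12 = -14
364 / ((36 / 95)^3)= 78021125 / 11664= 6689.05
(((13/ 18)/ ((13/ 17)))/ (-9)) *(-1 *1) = 17/ 162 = 0.10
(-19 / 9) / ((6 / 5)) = -95 / 54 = -1.76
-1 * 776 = -776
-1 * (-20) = 20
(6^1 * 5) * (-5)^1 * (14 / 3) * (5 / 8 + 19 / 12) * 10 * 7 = -108208.33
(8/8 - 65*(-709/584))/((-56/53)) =-353351/4672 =-75.63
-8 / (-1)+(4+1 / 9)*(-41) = -1445 / 9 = -160.56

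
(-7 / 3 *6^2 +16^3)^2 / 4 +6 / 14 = 28168255 / 7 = 4024036.43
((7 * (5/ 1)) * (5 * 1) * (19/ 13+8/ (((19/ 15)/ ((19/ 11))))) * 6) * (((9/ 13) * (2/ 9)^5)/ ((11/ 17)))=336817600/ 44721963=7.53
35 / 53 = 0.66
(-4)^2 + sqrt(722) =16 + 19*sqrt(2) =42.87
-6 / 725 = -0.01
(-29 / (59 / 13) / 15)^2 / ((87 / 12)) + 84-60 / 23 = 1466648092 / 18014175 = 81.42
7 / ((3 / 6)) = 14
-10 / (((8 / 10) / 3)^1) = -37.50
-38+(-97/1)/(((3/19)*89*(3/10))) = -48868/801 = -61.01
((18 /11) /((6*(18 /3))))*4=2 /11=0.18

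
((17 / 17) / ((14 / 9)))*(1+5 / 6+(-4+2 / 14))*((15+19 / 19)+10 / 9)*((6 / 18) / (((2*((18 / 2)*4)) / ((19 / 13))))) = -17765 / 117936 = -0.15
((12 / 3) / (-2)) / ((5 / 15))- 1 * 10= -16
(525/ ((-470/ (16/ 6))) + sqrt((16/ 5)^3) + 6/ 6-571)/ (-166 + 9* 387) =-26930/ 155899 + 64* sqrt(5)/ 82925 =-0.17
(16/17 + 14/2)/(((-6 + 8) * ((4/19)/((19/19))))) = 2565/136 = 18.86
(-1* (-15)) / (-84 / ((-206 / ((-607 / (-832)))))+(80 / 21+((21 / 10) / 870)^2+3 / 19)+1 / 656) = 5526556062300000 / 1571915477410073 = 3.52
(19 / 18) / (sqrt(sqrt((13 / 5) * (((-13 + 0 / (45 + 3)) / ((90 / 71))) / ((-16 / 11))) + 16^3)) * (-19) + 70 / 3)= -0.01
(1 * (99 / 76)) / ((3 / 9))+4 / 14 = 2231 / 532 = 4.19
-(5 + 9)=-14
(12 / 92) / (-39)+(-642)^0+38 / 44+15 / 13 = 19827 / 6578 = 3.01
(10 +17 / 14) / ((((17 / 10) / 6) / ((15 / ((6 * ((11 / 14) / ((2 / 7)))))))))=47100 / 1309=35.98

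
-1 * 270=-270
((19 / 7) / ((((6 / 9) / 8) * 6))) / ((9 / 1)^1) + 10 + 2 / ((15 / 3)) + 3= 4411 / 315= 14.00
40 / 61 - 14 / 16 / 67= 21013 / 32696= 0.64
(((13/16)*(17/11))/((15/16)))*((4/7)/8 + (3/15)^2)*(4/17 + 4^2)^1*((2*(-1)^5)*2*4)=-373152/9625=-38.77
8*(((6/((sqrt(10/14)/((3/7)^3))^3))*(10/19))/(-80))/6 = -19683*sqrt(35)/2738280475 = -0.00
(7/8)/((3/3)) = 7/8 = 0.88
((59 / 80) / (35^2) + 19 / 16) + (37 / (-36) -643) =-283492297 / 441000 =-642.84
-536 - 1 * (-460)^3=97335464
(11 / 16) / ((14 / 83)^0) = 11 / 16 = 0.69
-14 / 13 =-1.08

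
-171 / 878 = -0.19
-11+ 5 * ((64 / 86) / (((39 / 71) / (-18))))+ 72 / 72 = -73750 / 559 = -131.93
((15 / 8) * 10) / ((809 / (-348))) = -6525 / 809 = -8.07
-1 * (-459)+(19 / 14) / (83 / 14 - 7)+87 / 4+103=34949 / 60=582.48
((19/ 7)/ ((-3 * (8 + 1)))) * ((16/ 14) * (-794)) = 120688/ 1323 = 91.22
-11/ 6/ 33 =-1/ 18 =-0.06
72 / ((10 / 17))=612 / 5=122.40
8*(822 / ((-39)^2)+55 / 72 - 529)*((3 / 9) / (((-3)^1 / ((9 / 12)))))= 6421001 / 18252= 351.80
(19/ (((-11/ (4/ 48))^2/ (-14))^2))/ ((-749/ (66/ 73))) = -133/ 8982525024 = -0.00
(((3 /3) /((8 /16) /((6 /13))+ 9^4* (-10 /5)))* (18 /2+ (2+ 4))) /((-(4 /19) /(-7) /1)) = -855 /22493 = -0.04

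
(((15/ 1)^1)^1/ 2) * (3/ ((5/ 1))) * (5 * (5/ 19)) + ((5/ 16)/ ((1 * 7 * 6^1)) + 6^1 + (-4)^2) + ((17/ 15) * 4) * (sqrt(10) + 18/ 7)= 68 * sqrt(10)/ 15 + 361021/ 9120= 53.92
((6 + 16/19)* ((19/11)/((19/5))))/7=650/1463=0.44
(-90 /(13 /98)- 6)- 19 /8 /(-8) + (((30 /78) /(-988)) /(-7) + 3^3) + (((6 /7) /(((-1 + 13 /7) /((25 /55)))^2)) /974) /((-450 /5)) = -1504078776633541 /2288739765312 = -657.16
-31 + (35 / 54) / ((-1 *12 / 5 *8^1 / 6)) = -26959 / 864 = -31.20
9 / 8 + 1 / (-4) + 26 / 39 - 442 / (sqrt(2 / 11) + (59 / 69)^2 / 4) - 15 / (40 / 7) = 3860053276703 / 7104682812 - 160301879712 * sqrt(22) / 592056901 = -726.64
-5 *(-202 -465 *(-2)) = -3640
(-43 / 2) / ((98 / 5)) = -215 / 196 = -1.10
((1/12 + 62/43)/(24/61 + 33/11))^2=2304672049/11408803344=0.20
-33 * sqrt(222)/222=-11 * sqrt(222)/74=-2.21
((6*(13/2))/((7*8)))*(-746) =-14547/28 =-519.54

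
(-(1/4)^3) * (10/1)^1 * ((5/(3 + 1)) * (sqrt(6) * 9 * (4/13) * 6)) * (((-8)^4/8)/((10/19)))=-41040 * sqrt(6)/13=-7732.85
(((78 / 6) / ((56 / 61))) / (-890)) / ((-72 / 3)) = 0.00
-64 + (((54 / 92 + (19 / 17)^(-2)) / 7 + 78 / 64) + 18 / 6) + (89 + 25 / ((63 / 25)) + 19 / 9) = 693803687 / 16738848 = 41.45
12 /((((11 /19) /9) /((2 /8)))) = 513 /11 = 46.64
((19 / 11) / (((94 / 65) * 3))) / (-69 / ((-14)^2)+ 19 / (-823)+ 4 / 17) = -338666146 / 118947741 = -2.85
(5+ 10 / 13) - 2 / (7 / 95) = -1945 / 91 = -21.37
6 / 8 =3 / 4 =0.75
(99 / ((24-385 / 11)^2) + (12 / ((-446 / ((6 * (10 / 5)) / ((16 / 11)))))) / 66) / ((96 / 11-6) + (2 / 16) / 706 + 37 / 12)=33866820 / 241517251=0.14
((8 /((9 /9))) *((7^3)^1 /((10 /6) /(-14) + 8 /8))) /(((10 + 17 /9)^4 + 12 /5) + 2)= 3780710640 /24255066839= 0.16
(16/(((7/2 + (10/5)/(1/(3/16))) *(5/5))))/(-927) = -128/28737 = -0.00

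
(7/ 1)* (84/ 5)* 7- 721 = 511/ 5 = 102.20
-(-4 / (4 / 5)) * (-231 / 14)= -165 / 2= -82.50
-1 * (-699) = 699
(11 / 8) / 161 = 11 / 1288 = 0.01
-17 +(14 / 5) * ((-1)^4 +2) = -43 / 5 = -8.60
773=773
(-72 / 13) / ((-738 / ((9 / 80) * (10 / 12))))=3 / 4264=0.00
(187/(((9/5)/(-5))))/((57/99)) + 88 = -46409/57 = -814.19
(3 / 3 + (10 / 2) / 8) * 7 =11.38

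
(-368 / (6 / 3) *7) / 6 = -644 / 3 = -214.67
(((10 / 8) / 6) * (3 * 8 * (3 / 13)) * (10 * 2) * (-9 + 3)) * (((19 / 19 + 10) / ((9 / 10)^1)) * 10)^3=-266200000000 / 1053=-252801519.47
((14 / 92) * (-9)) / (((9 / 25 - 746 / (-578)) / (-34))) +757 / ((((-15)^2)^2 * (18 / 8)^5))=23131771719391439 / 819974269226250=28.21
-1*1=-1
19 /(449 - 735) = -19 /286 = -0.07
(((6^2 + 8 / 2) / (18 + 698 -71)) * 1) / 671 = 8 / 86559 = 0.00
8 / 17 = 0.47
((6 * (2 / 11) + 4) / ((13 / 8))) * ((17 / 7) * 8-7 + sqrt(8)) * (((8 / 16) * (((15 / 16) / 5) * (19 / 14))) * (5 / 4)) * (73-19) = 7695 * sqrt(2) / 143 + 669465 / 2002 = 410.50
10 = 10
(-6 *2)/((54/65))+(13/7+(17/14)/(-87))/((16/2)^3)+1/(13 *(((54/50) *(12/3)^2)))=-1053323575/72963072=-14.44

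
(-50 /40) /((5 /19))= -19 /4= -4.75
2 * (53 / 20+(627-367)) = 5253 / 10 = 525.30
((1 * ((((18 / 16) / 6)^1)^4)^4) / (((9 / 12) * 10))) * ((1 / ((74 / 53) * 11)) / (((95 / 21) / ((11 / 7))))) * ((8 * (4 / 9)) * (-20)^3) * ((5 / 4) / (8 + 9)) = -6337433925 / 430580153173638381568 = -0.00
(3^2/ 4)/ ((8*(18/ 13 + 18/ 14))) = 91/ 864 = 0.11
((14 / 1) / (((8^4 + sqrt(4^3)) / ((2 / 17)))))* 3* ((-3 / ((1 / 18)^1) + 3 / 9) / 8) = -0.01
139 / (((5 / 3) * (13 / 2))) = 834 / 65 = 12.83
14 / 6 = 7 / 3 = 2.33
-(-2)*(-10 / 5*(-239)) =956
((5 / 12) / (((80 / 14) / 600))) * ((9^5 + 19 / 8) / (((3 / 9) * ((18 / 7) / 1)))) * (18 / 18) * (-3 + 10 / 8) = -4050924325 / 768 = -5274641.05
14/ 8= 7/ 4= 1.75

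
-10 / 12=-5 / 6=-0.83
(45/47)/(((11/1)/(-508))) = -22860/517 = -44.22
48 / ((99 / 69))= 368 / 11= 33.45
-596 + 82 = -514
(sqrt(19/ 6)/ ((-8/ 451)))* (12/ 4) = -451* sqrt(114)/ 16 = -300.96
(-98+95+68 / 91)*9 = -1845 / 91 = -20.27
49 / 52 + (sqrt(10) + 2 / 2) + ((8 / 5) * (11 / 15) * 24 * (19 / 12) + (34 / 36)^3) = sqrt(10) + 89787743 / 1895400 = 50.53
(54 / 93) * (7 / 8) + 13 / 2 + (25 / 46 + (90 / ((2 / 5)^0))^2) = 23122737 / 2852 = 8107.55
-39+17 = -22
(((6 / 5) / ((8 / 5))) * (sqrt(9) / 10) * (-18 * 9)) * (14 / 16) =-31.89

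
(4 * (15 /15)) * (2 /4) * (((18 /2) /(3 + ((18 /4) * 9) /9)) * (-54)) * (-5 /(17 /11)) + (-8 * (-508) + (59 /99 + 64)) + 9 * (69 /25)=192397618 /42075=4572.73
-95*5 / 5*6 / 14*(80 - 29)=-14535 / 7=-2076.43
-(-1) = 1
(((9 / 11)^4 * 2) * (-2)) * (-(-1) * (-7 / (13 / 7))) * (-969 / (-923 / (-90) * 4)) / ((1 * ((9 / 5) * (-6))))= 2596023675 / 175677359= 14.78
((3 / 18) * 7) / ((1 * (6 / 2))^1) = 7 / 18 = 0.39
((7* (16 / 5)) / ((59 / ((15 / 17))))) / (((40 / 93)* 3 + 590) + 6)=868 / 1547629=0.00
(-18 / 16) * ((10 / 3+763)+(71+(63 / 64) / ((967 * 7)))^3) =-765188525321092788321 / 1896309982232576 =-403514.47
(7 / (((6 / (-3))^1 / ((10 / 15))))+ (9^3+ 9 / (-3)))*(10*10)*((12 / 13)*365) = 24382000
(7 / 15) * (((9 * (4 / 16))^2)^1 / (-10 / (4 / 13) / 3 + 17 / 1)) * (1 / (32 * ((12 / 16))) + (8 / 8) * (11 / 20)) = 13419 / 59200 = 0.23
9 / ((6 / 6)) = 9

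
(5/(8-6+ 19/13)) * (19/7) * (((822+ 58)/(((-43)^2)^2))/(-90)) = -21736/1938460167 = -0.00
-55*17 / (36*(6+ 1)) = -935 / 252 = -3.71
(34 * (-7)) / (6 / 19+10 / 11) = -24871 / 128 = -194.30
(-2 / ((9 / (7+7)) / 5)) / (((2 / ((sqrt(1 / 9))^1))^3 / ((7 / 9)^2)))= -1715 / 39366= -0.04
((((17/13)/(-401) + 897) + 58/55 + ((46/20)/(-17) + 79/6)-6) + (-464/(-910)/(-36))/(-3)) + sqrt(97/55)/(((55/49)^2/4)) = 909.30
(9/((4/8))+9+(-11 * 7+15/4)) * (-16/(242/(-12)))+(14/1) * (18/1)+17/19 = 497045/2299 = 216.20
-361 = -361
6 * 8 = 48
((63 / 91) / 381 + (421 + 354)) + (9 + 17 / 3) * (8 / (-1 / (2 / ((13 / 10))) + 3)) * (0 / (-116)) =1279528 / 1651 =775.00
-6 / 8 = -3 / 4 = -0.75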